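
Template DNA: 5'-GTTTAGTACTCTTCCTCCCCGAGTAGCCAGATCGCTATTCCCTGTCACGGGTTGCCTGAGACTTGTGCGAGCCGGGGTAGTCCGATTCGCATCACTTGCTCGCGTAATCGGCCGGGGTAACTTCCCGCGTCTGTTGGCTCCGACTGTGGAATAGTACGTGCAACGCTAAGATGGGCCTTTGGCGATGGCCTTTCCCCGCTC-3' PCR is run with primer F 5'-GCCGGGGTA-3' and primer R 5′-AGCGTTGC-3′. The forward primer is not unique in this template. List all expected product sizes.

The forward primer GCCGGGGTA matches the top strand at positions 71–79, 111–119.
The reverse primer's reverse complement is GCAACGCT, matching at positions 160–167.
Each forward site pairs with the reverse site to give a product ending at position 167: sizes 97, 57 bp.

97 bp, 57 bp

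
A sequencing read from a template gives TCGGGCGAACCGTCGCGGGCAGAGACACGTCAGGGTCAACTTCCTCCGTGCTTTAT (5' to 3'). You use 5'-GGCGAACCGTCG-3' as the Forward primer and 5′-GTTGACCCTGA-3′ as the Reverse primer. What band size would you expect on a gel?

37 bp

Scanning the template, GGCGAACCGTCG occurs at positions 4–15; this primer anneals to the bottom strand there with its 3' end pointing downstream.
The reverse primer's reverse complement is TCAGGGTCAAC, which matches the template at positions 30–40.
The product runs from position 4 to position 40, so its length is 40 − 4 + 1 = 37 bp.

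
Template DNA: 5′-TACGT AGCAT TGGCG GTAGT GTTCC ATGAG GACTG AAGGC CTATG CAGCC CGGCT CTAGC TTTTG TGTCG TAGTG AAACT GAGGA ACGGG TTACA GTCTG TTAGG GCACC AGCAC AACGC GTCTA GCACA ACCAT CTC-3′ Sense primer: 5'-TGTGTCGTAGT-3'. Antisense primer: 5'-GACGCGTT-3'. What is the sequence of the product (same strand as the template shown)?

5'-TGTGTCGTAGTGAAACTGAGGAACGGGTTACAGTCTGTTAGGGCACCAGCACAACGCGTC-3'

Scanning the template, TGTGTCGTAGT occurs at positions 64–74; this primer anneals to the bottom strand there with its 3' end pointing downstream.
Taking the reverse complement of GACGCGTT gives AACGCGTC, found at positions 116–123 on the template; the primer anneals here to the top strand with its 3' end pointing upstream.
The product is the template from position 64 through 123 (60 bp).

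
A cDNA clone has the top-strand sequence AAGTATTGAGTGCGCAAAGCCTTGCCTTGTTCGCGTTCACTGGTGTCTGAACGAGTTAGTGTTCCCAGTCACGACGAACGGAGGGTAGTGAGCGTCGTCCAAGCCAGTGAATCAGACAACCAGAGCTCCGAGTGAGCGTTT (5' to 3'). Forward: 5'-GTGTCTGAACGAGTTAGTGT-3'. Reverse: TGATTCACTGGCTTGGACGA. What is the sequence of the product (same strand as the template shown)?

Forward primer GTGTCTGAACGAGTTAGTGT is found on the top strand at positions 43–62.
Taking the reverse complement of TGATTCACTGGCTTGGACGA gives TCGTCCAAGCCAGTGAATCA, found at positions 95–114 on the template; the primer anneals here to the top strand with its 3' end pointing upstream.
The product is the template from position 43 through 114 (72 bp).

5'-GTGTCTGAACGAGTTAGTGTTCCCAGTCACGACGAACGGAGGGTAGTGAGCGTCGTCCAAGCCAGTGAATCA-3'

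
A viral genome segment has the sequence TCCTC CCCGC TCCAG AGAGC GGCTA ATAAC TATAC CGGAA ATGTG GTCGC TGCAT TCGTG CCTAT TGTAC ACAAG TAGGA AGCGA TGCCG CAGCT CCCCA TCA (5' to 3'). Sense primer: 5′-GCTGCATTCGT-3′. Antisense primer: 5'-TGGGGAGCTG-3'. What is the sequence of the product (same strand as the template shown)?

Forward primer GCTGCATTCGT is found on the top strand at positions 49–59.
The reverse primer's reverse complement is CAGCTCCCCA, which matches the template at positions 91–100.
The product is the template from position 49 through 100 (52 bp).

5'-GCTGCATTCGTGCCTATTGTACACAAGTAGGAAGCGATGCCGCAGCTCCCCA-3'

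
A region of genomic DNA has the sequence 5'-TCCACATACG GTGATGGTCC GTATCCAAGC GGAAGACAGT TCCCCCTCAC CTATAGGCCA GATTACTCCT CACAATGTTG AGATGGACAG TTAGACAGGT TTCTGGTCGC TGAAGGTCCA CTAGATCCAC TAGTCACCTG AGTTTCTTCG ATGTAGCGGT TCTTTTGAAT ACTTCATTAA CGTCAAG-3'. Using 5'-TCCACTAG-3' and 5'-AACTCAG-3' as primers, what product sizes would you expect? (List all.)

The forward primer TCCACTAG matches the top strand at positions 117–124, 126–133.
The reverse primer's reverse complement is CTGAGTT, matching at positions 138–144.
Each forward site pairs with the reverse site to give a product ending at position 144: sizes 28, 19 bp.

28 bp, 19 bp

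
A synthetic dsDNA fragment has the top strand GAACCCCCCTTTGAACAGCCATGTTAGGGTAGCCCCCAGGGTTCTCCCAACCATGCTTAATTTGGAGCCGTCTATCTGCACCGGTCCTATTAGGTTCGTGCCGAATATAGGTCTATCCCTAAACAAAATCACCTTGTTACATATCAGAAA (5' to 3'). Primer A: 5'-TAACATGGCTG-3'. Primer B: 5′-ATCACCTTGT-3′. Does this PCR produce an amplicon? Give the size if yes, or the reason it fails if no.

Primer A (TAACATGGCTG) has reverse complement CAGCCATGTTA, which matches the top strand at positions 16–26; primer A anneals to the top strand there with its 3' end pointing upstream toward position 16.
Primer B (ATCACCTTGT) matches the top strand directly at positions 128–137; it anneals to the bottom strand with its 3' end pointing downstream toward position 137.
The 3' ends diverge (primer A extends toward position 1, primer B toward position 150), so the primers never converge on a shared product.

No product — the primers' 3' ends point away from each other.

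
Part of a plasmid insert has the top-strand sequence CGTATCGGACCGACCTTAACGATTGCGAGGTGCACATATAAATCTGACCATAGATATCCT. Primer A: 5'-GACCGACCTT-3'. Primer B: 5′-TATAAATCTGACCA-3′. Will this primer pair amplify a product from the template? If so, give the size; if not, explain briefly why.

Primer A (GACCGACCTT) matches the top strand at positions 8–17 (3' end points downstream).
Primer B (TATAAATCTGACCA) also matches the top strand directly, at positions 37–50 — its reverse complement TGGTCAGATTTATA is not present.
Both primers anneal to the bottom strand with 3' ends pointing the same way, so neither can prime synthesis back toward the other.

No product — both primers anneal to the same strand and extend in the same direction.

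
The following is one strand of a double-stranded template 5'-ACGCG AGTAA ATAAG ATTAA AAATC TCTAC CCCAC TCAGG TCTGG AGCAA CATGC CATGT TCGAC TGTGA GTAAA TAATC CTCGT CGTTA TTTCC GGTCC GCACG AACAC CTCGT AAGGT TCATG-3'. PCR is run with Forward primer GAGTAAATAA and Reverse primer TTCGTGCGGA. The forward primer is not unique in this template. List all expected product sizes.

103 bp, 39 bp

The forward primer GAGTAAATAA matches the top strand at positions 5–14, 69–78.
The reverse primer's reverse complement is TCCGCACGAA, matching at positions 98–107.
Each forward site pairs with the reverse site to give a product ending at position 107: sizes 103, 39 bp.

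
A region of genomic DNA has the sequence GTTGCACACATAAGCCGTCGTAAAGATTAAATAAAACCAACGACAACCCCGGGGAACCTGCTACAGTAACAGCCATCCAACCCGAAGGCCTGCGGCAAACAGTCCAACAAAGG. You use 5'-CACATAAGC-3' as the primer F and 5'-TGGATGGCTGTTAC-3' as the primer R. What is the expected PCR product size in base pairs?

73 bp

Scanning the template, CACATAAGC occurs at positions 7–15; this primer anneals to the bottom strand there with its 3' end pointing downstream.
Taking the reverse complement of TGGATGGCTGTTAC gives GTAACAGCCATCCA, found at positions 66–79 on the template; the primer anneals here to the top strand with its 3' end pointing upstream.
The product runs from position 7 to position 79, so its length is 79 − 7 + 1 = 73 bp.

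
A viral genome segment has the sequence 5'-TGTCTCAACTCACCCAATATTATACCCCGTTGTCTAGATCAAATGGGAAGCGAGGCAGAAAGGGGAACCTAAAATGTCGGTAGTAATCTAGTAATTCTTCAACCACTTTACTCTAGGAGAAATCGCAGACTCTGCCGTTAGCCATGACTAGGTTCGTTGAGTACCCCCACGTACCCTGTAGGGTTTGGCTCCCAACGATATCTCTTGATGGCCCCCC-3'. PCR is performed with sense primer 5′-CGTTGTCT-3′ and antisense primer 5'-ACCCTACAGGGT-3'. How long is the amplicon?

157 bp

Forward primer CGTTGTCT is found on the top strand at positions 28–35.
Reverse complement of the reverse primer: ACCCTGTAGGGT. This occurs on the top strand at positions 173–184.
Amplicon spans positions 28–184: 157 bp.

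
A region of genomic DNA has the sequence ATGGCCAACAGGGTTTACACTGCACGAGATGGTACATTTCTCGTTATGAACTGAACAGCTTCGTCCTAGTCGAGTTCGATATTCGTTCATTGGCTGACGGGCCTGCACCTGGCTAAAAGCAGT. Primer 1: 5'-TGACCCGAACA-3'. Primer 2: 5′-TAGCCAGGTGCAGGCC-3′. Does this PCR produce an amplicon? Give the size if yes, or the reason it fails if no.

No product — primer 1 has no binding site in the template.

Primer 1 (TGACCCGAACA) does not match the top strand, and its reverse complement TGTTCGGGTCA does not match either.
With no annealing site for primer 1, no amplification occurs.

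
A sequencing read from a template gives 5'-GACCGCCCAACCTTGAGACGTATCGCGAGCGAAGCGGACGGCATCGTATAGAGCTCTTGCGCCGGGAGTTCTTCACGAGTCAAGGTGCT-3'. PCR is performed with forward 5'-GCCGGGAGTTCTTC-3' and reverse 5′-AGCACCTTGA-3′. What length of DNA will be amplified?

29 bp

Scanning the template, GCCGGGAGTTCTTC occurs at positions 61–74; this primer anneals to the bottom strand there with its 3' end pointing downstream.
The reverse primer's reverse complement is TCAAGGTGCT, which matches the template at positions 80–89.
The product runs from position 61 to position 89, so its length is 89 − 61 + 1 = 29 bp.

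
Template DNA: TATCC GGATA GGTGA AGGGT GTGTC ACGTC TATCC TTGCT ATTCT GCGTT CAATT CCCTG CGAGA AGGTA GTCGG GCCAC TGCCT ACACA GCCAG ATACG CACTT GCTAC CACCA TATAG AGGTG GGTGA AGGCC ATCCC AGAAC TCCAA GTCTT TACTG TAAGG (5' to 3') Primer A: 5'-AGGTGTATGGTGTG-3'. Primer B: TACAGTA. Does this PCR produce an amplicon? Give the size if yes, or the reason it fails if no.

Primer A (AGGTGTATGGTGTG) does not match the top strand, and its reverse complement CACACCATACACCT does not match either.
With no annealing site for primer A, no amplification occurs.

No product — primer A has no binding site in the template.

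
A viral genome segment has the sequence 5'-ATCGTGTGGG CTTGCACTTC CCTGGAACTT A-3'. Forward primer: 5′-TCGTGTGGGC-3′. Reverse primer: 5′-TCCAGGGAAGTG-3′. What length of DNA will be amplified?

Forward primer TCGTGTGGGC is found on the top strand at positions 2–11.
The reverse primer's reverse complement is CACTTCCCTGGA, which matches the template at positions 15–26.
Amplicon spans positions 2–26: 25 bp.

25 bp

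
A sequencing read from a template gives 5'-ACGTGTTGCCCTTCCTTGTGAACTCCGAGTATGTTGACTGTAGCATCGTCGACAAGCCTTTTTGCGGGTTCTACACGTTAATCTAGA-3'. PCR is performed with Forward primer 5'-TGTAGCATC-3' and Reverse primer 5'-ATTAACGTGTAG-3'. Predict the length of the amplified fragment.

44 bp

Scanning the template, TGTAGCATC occurs at positions 39–47; this primer anneals to the bottom strand there with its 3' end pointing downstream.
Taking the reverse complement of ATTAACGTGTAG gives CTACACGTTAAT, found at positions 71–82 on the template; the primer anneals here to the top strand with its 3' end pointing upstream.
Product length = (reverse-primer end) − (forward-primer start) + 1 = 82 − 39 + 1 = 44 bp.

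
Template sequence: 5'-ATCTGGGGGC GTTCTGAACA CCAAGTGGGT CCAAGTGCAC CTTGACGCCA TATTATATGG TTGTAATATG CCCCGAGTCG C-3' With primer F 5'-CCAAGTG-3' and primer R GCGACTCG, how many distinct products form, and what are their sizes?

The forward primer CCAAGTG matches the top strand at positions 21–27, 31–37.
The reverse primer's reverse complement is CGAGTCGC, matching at positions 74–81.
Each forward site pairs with the reverse site to give a product ending at position 81: sizes 61, 51 bp.

Two products: 61 bp, 51 bp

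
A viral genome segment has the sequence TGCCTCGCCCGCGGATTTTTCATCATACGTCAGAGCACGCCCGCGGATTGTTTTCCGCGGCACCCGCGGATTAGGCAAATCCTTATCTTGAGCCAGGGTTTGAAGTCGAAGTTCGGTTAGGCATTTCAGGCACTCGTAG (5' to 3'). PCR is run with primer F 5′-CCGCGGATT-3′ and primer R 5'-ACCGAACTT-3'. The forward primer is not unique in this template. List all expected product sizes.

109 bp, 77 bp, 54 bp

The forward primer CCGCGGATT matches the top strand at positions 9–17, 41–49, 64–72.
The reverse primer's reverse complement is AAGTTCGGT, matching at positions 109–117.
Each forward site pairs with the reverse site to give a product ending at position 117: sizes 109, 77, 54 bp.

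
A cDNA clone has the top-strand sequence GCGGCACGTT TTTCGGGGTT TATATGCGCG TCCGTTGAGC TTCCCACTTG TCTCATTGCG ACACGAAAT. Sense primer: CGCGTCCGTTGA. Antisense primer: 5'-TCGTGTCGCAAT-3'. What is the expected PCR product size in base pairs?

40 bp

Forward primer CGCGTCCGTTGA is found on the top strand at positions 27–38.
Reverse complement of the reverse primer: ATTGCGACACGA. This occurs on the top strand at positions 55–66.
The product runs from position 27 to position 66, so its length is 66 − 27 + 1 = 40 bp.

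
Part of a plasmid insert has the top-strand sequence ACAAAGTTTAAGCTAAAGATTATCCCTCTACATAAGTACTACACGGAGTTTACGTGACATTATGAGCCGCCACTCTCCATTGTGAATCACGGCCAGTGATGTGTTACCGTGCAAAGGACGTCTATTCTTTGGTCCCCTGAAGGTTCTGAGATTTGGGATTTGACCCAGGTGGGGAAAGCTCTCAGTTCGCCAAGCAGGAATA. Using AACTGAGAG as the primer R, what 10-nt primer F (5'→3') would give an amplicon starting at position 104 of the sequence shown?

5'-TTACCGTGCA-3'

The reverse primer's reverse complement CTCTCAGTT matches the template at positions 179–187; the product starts at position 104.
The forward primer is identical to the top strand over positions 104–113: TTACCGTGCA.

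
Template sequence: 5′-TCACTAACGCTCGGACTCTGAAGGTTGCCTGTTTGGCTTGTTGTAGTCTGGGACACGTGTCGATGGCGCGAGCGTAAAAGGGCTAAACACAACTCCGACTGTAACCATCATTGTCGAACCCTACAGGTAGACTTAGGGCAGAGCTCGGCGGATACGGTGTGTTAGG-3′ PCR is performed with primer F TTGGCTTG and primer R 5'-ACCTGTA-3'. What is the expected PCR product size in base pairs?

The forward primer matches the template at positions 33–40.
Reverse complement of the reverse primer: TACAGGT. This occurs on the top strand at positions 122–128.
The product runs from position 33 to position 128, so its length is 128 − 33 + 1 = 96 bp.

96 bp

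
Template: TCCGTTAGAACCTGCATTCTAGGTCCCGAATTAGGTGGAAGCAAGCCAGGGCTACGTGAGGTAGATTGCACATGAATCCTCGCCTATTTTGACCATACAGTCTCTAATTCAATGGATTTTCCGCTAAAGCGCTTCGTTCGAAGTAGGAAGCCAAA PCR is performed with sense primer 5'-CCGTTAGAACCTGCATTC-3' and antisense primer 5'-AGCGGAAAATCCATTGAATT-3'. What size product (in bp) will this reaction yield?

Scanning the template, CCGTTAGAACCTGCATTC occurs at positions 2–19; this primer anneals to the bottom strand there with its 3' end pointing downstream.
Reverse complement of the reverse primer: AATTCAATGGATTTTCCGCT. This occurs on the top strand at positions 106–125.
The product runs from position 2 to position 125, so its length is 125 − 2 + 1 = 124 bp.

124 bp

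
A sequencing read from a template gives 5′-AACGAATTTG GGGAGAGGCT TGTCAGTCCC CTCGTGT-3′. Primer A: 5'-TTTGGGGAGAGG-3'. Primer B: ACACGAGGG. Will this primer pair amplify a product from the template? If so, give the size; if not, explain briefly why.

Primer A (TTTGGGGAGAGG) matches the top strand at positions 7–18; it acts as a forward primer.
Primer B's reverse complement is CCCTCGTGT, matching the top strand at positions 29–37; it acts as a reverse primer.
The 3' ends face each other across positions 7–37, giving a 31 bp product.

Yes — a 31 bp product.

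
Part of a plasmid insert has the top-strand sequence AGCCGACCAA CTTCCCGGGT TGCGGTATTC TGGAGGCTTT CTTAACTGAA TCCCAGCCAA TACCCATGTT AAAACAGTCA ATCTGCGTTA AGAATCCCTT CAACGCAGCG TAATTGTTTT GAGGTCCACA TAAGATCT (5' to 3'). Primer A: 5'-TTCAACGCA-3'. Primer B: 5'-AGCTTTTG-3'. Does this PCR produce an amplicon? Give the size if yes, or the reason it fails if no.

No product — primer B has no binding site in the template.

Primer B (AGCTTTTG) does not match the top strand, and its reverse complement CAAAAGCT does not match either.
With no annealing site for primer B, no amplification occurs.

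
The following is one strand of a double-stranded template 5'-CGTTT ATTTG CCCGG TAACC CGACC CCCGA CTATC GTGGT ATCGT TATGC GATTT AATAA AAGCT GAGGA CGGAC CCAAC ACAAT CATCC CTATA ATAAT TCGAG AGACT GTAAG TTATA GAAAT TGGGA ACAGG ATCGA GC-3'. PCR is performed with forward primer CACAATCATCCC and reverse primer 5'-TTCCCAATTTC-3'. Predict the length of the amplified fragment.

52 bp

Scanning the template, CACAATCATCCC occurs at positions 80–91; this primer anneals to the bottom strand there with its 3' end pointing downstream.
Taking the reverse complement of TTCCCAATTTC gives GAAATTGGGAA, found at positions 121–131 on the template; the primer anneals here to the top strand with its 3' end pointing upstream.
The product runs from position 80 to position 131, so its length is 131 − 80 + 1 = 52 bp.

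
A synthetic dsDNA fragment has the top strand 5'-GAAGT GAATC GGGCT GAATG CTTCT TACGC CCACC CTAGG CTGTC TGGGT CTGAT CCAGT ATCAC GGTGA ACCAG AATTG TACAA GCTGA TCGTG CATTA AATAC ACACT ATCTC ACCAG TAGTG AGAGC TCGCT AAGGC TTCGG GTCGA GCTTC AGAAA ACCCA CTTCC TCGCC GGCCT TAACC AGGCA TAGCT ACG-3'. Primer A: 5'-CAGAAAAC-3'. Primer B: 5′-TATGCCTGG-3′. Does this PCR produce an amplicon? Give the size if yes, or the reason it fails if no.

Primer A (CAGAAAAC) matches the top strand at positions 155–162; it acts as a forward primer.
Primer B's reverse complement is CCAGGCATA, matching the top strand at positions 184–192; it acts as a reverse primer.
The 3' ends face each other across positions 155–192, giving a 38 bp product.

Yes — a 38 bp product.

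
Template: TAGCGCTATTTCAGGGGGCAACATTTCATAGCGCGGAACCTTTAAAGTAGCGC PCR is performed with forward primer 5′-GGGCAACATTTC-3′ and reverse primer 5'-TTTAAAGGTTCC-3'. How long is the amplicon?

31 bp

Scanning the template, GGGCAACATTTC occurs at positions 16–27; this primer anneals to the bottom strand there with its 3' end pointing downstream.
The reverse primer's reverse complement is GGAACCTTTAAA, which matches the template at positions 35–46.
Product length = (reverse-primer end) − (forward-primer start) + 1 = 46 − 16 + 1 = 31 bp.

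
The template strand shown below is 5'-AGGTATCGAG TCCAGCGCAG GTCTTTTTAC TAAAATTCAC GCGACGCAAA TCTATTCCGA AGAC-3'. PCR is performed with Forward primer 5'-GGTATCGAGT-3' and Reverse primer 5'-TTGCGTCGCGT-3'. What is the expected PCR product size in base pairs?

48 bp

Scanning the template, GGTATCGAGT occurs at positions 2–11; this primer anneals to the bottom strand there with its 3' end pointing downstream.
Taking the reverse complement of TTGCGTCGCGT gives ACGCGACGCAA, found at positions 39–49 on the template; the primer anneals here to the top strand with its 3' end pointing upstream.
The product runs from position 2 to position 49, so its length is 49 − 2 + 1 = 48 bp.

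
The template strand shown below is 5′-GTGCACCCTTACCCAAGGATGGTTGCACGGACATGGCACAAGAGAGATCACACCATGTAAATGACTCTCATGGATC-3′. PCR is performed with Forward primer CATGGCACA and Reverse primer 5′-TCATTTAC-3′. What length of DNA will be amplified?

33 bp

Forward primer CATGGCACA is found on the top strand at positions 32–40.
Taking the reverse complement of TCATTTAC gives GTAAATGA, found at positions 57–64 on the template; the primer anneals here to the top strand with its 3' end pointing upstream.
The product runs from position 32 to position 64, so its length is 64 − 32 + 1 = 33 bp.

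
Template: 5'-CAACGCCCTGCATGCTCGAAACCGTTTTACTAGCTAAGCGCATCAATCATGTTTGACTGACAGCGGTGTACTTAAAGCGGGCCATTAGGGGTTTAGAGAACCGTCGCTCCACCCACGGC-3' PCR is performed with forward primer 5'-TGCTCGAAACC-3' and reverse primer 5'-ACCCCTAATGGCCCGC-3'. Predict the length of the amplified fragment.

80 bp

Forward primer TGCTCGAAACC is found on the top strand at positions 13–23.
Taking the reverse complement of ACCCCTAATGGCCCGC gives GCGGGCCATTAGGGGT, found at positions 77–92 on the template; the primer anneals here to the top strand with its 3' end pointing upstream.
Amplicon spans positions 13–92: 80 bp.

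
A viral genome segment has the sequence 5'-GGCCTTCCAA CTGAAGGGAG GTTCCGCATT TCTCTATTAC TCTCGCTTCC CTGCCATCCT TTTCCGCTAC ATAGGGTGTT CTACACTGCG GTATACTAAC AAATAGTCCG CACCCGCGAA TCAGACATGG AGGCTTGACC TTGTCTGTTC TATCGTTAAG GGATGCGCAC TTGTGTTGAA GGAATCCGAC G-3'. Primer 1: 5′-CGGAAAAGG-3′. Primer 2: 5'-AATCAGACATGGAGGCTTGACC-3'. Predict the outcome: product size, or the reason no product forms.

No product — the primers' 3' ends point away from each other.

Primer 1 (CGGAAAAGG) has reverse complement CCTTTTCCG, which matches the top strand at positions 58–66; primer 1 anneals to the top strand there with its 3' end pointing upstream toward position 58.
Primer 2 (AATCAGACATGGAGGCTTGACC) matches the top strand directly at positions 119–140; it anneals to the bottom strand with its 3' end pointing downstream toward position 140.
The 3' ends diverge (primer 1 extends toward position 1, primer 2 toward position 191), so the primers never converge on a shared product.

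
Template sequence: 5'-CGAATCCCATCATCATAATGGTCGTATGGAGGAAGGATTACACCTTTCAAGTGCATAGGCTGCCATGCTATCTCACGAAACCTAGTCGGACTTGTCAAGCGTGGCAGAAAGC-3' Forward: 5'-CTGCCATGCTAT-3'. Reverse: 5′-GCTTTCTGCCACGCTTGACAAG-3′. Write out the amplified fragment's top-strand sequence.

Forward primer CTGCCATGCTAT is found on the top strand at positions 60–71.
The reverse primer's reverse complement is CTTGTCAAGCGTGGCAGAAAGC, which matches the template at positions 91–112.
The product is the template from position 60 through 112 (53 bp).

5'-CTGCCATGCTATCTCACGAAACCTAGTCGGACTTGTCAAGCGTGGCAGAAAGC-3'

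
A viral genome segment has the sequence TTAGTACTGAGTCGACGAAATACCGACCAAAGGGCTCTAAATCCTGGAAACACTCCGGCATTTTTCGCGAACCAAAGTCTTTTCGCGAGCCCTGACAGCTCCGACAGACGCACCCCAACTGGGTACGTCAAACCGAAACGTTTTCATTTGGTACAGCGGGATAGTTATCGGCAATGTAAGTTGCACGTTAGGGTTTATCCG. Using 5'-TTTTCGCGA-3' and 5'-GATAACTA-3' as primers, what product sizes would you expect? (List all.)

108 bp, 90 bp

The forward primer TTTTCGCGA matches the top strand at positions 62–70, 80–88.
The reverse primer's reverse complement is TAGTTATC, matching at positions 162–169.
Each forward site pairs with the reverse site to give a product ending at position 169: sizes 108, 90 bp.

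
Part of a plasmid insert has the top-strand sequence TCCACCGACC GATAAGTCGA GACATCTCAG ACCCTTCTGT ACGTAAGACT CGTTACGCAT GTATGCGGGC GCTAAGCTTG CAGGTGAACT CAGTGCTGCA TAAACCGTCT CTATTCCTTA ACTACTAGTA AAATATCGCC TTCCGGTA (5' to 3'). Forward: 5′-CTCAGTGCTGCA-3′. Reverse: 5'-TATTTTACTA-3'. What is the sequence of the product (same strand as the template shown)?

Forward primer CTCAGTGCTGCA is found on the top strand at positions 89–100.
Reverse complement of the reverse primer: TAGTAAAATA. This occurs on the top strand at positions 126–135.
The product is the template from position 89 through 135 (47 bp).

5'-CTCAGTGCTGCATAAACCGTCTCTATTCCTTAACTACTAGTAAAATA-3'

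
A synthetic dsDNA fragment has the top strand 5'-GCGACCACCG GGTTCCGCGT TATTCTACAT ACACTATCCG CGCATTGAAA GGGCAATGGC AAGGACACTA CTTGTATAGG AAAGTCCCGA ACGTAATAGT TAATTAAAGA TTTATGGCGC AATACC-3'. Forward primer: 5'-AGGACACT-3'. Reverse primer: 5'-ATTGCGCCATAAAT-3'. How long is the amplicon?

Forward primer AGGACACT is found on the top strand at positions 62–69.
The reverse primer's reverse complement is ATTTATGGCGCAAT, which matches the template at positions 110–123.
Product length = (reverse-primer end) − (forward-primer start) + 1 = 123 − 62 + 1 = 62 bp.

62 bp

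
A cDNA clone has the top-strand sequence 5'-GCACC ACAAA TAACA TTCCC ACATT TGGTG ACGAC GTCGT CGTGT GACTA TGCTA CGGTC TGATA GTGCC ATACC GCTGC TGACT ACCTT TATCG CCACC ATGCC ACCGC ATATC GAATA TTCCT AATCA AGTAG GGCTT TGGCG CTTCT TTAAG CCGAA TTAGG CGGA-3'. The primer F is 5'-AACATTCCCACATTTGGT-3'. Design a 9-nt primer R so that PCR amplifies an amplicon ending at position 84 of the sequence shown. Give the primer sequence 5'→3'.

The forward primer binds at positions 12–29; the product's 3' end on the top strand is position 84.
The reverse primer anneals to the top strand over positions 76–84, i.e. to GCTGCTGAC.
Its sequence written 5'→3' is the reverse complement: GTCAGCAGC.

5'-GTCAGCAGC-3'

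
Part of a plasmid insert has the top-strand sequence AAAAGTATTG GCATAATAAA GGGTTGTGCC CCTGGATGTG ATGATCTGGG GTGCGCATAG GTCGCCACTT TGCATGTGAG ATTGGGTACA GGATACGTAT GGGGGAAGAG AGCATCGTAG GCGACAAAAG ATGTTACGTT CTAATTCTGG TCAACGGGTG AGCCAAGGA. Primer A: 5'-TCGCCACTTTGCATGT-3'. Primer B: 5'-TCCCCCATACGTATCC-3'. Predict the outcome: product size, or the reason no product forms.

Yes — a 45 bp product.

Primer A (TCGCCACTTTGCATGT) matches the top strand at positions 62–77; it acts as a forward primer.
Primer B's reverse complement is GGATACGTATGGGGGA, matching the top strand at positions 91–106; it acts as a reverse primer.
The 3' ends face each other across positions 62–106, giving a 45 bp product.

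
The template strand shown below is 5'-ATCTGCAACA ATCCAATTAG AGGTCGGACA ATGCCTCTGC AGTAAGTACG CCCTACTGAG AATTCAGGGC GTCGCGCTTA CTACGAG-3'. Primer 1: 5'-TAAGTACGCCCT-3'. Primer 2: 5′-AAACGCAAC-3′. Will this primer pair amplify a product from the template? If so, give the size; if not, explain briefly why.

No product — primer 2 has no binding site in the template.

Primer 2 (AAACGCAAC) does not match the top strand, and its reverse complement GTTGCGTTT does not match either.
With no annealing site for primer 2, no amplification occurs.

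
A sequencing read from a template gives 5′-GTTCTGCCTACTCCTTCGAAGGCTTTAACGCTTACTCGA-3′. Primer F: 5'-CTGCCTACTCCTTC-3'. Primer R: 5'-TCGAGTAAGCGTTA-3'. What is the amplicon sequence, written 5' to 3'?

Forward primer CTGCCTACTCCTTC is found on the top strand at positions 4–17.
Taking the reverse complement of TCGAGTAAGCGTTA gives TAACGCTTACTCGA, found at positions 26–39 on the template; the primer anneals here to the top strand with its 3' end pointing upstream.
The product is the template from position 4 through 39 (36 bp).

5'-CTGCCTACTCCTTCGAAGGCTTTAACGCTTACTCGA-3'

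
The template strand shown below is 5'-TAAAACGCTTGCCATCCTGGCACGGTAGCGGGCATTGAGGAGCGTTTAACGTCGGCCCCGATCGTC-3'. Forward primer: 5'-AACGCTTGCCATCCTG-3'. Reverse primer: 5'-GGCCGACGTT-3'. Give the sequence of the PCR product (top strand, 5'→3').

Scanning the template, AACGCTTGCCATCCTG occurs at positions 4–19; this primer anneals to the bottom strand there with its 3' end pointing downstream.
Taking the reverse complement of GGCCGACGTT gives AACGTCGGCC, found at positions 48–57 on the template; the primer anneals here to the top strand with its 3' end pointing upstream.
The product is the template from position 4 through 57 (54 bp).

5'-AACGCTTGCCATCCTGGCACGGTAGCGGGCATTGAGGAGCGTTTAACGTCGGCC-3'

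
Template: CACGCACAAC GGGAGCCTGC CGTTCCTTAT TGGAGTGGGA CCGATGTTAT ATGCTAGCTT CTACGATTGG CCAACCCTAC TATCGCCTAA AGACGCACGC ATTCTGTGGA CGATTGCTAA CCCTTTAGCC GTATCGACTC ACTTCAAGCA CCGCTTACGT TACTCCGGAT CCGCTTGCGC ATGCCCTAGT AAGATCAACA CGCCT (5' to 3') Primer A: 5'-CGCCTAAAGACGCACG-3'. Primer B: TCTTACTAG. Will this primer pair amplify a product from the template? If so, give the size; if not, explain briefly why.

Yes — a 111 bp product.

Primer A (CGCCTAAAGACGCACG) matches the top strand at positions 84–99; it acts as a forward primer.
Primer B's reverse complement is CTAGTAAGA, matching the top strand at positions 186–194; it acts as a reverse primer.
The 3' ends face each other across positions 84–194, giving a 111 bp product.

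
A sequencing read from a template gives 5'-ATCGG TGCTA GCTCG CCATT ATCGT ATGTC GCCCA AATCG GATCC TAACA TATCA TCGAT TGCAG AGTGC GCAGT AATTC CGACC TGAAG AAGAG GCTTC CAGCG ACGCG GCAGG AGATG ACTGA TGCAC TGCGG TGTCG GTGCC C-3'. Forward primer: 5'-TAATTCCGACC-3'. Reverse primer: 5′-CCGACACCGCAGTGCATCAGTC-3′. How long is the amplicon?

Forward primer TAATTCCGACC is found on the top strand at positions 75–85.
Taking the reverse complement of CCGACACCGCAGTGCATCAGTC gives GACTGATGCACTGCGGTGTCGG, found at positions 120–141 on the template; the primer anneals here to the top strand with its 3' end pointing upstream.
Amplicon spans positions 75–141: 67 bp.

67 bp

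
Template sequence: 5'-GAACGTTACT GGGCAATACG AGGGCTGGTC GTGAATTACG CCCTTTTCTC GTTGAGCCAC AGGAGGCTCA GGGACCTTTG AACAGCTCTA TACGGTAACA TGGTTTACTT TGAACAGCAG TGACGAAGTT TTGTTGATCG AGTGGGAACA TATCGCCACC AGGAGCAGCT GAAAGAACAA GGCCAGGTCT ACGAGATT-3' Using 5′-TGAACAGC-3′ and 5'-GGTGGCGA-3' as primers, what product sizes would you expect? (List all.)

The forward primer TGAACAGC matches the top strand at positions 79–86, 111–118.
The reverse primer's reverse complement is TCGCCACC, matching at positions 153–160.
Each forward site pairs with the reverse site to give a product ending at position 160: sizes 82, 50 bp.

82 bp, 50 bp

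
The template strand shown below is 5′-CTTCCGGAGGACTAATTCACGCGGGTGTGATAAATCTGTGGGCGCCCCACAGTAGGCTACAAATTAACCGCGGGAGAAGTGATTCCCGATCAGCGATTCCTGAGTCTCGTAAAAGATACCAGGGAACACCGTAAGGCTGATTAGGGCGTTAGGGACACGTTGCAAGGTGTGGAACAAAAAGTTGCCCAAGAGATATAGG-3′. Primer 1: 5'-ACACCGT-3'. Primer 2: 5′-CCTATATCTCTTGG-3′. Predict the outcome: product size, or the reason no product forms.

Primer 1 (ACACCGT) matches the top strand at positions 126–132; it acts as a forward primer.
Primer 2's reverse complement is CCAAGAGATATAGG, matching the top strand at positions 186–199; it acts as a reverse primer.
The 3' ends face each other across positions 126–199, giving a 74 bp product.

Yes — a 74 bp product.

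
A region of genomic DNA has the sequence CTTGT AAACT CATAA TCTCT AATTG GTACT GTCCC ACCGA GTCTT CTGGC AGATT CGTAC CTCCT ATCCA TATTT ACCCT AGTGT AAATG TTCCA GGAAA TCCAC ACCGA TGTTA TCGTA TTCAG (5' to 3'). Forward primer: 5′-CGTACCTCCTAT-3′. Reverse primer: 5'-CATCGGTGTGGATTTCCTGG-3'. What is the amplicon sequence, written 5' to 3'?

5'-CGTACCTCCTATCCATATTTACCCTAGTGTAAATGTTCCAGGAAATCCACACCGATG-3'

Scanning the template, CGTACCTCCTAT occurs at positions 56–67; this primer anneals to the bottom strand there with its 3' end pointing downstream.
Reverse complement of the reverse primer: CCAGGAAATCCACACCGATG. This occurs on the top strand at positions 93–112.
The product is the template from position 56 through 112 (57 bp).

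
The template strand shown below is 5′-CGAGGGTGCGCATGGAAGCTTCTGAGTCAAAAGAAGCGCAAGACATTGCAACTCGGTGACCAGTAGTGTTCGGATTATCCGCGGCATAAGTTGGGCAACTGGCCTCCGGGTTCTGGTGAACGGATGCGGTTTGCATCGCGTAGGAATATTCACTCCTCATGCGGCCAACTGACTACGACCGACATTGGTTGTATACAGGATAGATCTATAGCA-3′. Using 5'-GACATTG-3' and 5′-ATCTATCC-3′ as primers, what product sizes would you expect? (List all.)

164 bp, 25 bp

The forward primer GACATTG matches the top strand at positions 42–48, 181–187.
The reverse primer's reverse complement is GGATAGAT, matching at positions 198–205.
Each forward site pairs with the reverse site to give a product ending at position 205: sizes 164, 25 bp.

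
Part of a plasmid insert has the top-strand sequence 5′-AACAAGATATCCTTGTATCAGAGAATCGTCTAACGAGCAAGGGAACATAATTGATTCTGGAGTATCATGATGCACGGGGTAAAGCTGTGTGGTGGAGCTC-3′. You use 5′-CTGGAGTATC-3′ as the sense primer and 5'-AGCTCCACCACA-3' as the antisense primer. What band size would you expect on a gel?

43 bp

Scanning the template, CTGGAGTATC occurs at positions 57–66; this primer anneals to the bottom strand there with its 3' end pointing downstream.
Taking the reverse complement of AGCTCCACCACA gives TGTGGTGGAGCT, found at positions 88–99 on the template; the primer anneals here to the top strand with its 3' end pointing upstream.
The product runs from position 57 to position 99, so its length is 99 − 57 + 1 = 43 bp.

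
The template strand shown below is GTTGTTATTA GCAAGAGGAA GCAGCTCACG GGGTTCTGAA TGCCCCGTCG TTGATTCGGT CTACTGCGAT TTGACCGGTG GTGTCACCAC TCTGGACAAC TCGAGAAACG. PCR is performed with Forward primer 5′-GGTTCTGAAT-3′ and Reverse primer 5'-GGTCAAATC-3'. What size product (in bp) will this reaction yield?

Forward primer GGTTCTGAAT is found on the top strand at positions 32–41.
The reverse primer's reverse complement is GATTTGACC, which matches the template at positions 68–76.
Amplicon spans positions 32–76: 45 bp.

45 bp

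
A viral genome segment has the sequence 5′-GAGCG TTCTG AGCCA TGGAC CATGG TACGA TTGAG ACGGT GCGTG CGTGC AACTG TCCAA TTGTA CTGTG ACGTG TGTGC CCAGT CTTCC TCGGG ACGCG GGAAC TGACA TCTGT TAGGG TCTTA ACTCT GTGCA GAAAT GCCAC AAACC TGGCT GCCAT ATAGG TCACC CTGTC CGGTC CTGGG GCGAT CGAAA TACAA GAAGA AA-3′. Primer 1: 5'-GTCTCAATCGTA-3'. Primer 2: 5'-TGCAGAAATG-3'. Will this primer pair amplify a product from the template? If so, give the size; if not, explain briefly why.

No product — the primers' 3' ends point away from each other.

Primer 1 (GTCTCAATCGTA) has reverse complement TACGATTGAGAC, which matches the top strand at positions 26–37; primer 1 anneals to the top strand there with its 3' end pointing upstream toward position 26.
Primer 2 (TGCAGAAATG) matches the top strand directly at positions 132–141; it anneals to the bottom strand with its 3' end pointing downstream toward position 141.
The 3' ends diverge (primer 1 extends toward position 1, primer 2 toward position 207), so the primers never converge on a shared product.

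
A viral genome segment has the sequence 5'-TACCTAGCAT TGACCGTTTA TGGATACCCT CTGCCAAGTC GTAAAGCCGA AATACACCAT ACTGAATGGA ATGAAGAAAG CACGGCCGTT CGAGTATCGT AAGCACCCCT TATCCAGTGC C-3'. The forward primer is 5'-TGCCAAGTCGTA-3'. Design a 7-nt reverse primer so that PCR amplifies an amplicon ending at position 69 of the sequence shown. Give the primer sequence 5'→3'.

5'-CCATTCA-3'

The forward primer binds at positions 32–43; the product's 3' end on the top strand is position 69.
The reverse primer anneals to the top strand over positions 63–69, i.e. to TGAATGG.
Its sequence written 5'→3' is the reverse complement: CCATTCA.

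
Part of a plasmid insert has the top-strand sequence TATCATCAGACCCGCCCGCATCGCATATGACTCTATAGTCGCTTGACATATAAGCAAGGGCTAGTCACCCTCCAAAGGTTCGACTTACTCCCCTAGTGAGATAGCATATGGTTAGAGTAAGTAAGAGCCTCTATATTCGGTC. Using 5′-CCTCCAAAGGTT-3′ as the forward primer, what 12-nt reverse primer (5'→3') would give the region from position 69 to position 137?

5'-AATATAGAGGCT-3'

The product's 3' end on the top strand is position 137.
The reverse primer anneals to the top strand over positions 126–137, i.e. to AGCCTCTATATT.
Its sequence written 5'→3' is the reverse complement: AATATAGAGGCT.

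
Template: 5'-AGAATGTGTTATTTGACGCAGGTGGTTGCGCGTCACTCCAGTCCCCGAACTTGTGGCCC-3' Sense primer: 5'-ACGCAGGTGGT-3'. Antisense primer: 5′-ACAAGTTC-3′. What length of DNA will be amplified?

Scanning the template, ACGCAGGTGGT occurs at positions 16–26; this primer anneals to the bottom strand there with its 3' end pointing downstream.
The reverse primer's reverse complement is GAACTTGT, which matches the template at positions 47–54.
Product length = (reverse-primer end) − (forward-primer start) + 1 = 54 − 16 + 1 = 39 bp.

39 bp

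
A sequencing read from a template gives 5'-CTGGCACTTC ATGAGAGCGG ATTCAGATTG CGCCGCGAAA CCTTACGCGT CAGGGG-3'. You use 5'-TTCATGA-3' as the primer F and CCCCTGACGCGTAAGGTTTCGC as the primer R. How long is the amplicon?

The forward primer matches the template at positions 8–14.
The reverse primer's reverse complement is GCGAAACCTTACGCGTCAGGGG, which matches the template at positions 35–56.
The product runs from position 8 to position 56, so its length is 56 − 8 + 1 = 49 bp.

49 bp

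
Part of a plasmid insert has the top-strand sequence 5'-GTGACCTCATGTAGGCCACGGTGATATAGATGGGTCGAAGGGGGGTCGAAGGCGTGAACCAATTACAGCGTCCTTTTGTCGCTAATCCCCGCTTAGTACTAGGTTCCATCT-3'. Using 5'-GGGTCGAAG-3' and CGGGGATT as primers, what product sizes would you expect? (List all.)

60 bp, 49 bp

The forward primer GGGTCGAAG matches the top strand at positions 32–40, 43–51.
The reverse primer's reverse complement is AATCCCCG, matching at positions 84–91.
Each forward site pairs with the reverse site to give a product ending at position 91: sizes 60, 49 bp.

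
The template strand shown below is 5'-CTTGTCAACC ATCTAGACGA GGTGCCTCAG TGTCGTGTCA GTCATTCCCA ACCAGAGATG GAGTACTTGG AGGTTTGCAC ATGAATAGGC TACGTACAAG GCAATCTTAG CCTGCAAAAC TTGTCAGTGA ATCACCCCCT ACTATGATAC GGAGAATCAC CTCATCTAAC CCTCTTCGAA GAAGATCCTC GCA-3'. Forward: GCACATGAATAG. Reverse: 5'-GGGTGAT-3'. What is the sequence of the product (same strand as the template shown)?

5'-GCACATGAATAGGCTACGTACAAGGCAATCTTAGCCTGCAAAACTTGTCAGTGAATCACCC-3'

The forward primer matches the template at positions 77–88.
Taking the reverse complement of GGGTGAT gives ATCACCC, found at positions 131–137 on the template; the primer anneals here to the top strand with its 3' end pointing upstream.
The product is the template from position 77 through 137 (61 bp).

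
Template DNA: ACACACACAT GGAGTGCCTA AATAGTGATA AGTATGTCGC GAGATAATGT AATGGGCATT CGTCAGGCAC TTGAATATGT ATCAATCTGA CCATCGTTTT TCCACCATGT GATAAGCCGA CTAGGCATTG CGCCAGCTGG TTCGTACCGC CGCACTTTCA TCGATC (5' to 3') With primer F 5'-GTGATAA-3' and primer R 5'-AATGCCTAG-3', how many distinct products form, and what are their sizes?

The forward primer GTGATAA matches the top strand at positions 25–31, 109–115.
The reverse primer's reverse complement is CTAGGCATT, matching at positions 121–129.
Each forward site pairs with the reverse site to give a product ending at position 129: sizes 105, 21 bp.

Two products: 105 bp, 21 bp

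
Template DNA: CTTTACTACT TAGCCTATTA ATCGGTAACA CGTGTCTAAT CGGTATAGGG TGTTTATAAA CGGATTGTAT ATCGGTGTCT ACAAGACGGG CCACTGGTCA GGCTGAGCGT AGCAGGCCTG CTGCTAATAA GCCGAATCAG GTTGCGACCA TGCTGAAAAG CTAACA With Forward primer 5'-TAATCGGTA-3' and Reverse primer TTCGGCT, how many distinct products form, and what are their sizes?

The forward primer TAATCGGTA matches the top strand at positions 19–27, 37–45.
The reverse primer's reverse complement is AGCCGAA, matching at positions 130–136.
Each forward site pairs with the reverse site to give a product ending at position 136: sizes 118, 100 bp.

Two products: 118 bp, 100 bp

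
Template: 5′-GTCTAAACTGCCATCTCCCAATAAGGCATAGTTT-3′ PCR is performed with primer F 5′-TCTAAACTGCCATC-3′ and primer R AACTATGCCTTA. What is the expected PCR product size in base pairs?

32 bp

Forward primer TCTAAACTGCCATC is found on the top strand at positions 2–15.
Taking the reverse complement of AACTATGCCTTA gives TAAGGCATAGTT, found at positions 22–33 on the template; the primer anneals here to the top strand with its 3' end pointing upstream.
The product runs from position 2 to position 33, so its length is 33 − 2 + 1 = 32 bp.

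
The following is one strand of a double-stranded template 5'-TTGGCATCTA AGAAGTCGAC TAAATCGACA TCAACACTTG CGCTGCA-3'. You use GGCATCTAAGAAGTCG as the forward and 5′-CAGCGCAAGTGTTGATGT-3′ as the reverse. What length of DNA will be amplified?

43 bp

Scanning the template, GGCATCTAAGAAGTCG occurs at positions 3–18; this primer anneals to the bottom strand there with its 3' end pointing downstream.
Reverse complement of the reverse primer: ACATCAACACTTGCGCTG. This occurs on the top strand at positions 28–45.
Product length = (reverse-primer end) − (forward-primer start) + 1 = 45 − 3 + 1 = 43 bp.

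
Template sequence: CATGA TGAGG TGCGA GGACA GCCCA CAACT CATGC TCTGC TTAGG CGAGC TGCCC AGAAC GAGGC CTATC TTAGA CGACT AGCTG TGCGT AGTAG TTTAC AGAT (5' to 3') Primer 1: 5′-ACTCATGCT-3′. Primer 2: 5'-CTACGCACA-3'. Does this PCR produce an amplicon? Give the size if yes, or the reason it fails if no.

Yes — a 65 bp product.

Primer 1 (ACTCATGCT) matches the top strand at positions 28–36; it acts as a forward primer.
Primer 2's reverse complement is TGTGCGTAG, matching the top strand at positions 84–92; it acts as a reverse primer.
The 3' ends face each other across positions 28–92, giving a 65 bp product.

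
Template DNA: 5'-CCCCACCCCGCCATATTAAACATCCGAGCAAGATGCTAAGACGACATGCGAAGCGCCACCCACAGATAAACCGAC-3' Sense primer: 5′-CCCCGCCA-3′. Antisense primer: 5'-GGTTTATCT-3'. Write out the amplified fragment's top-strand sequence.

5'-CCCCGCCATATTAAACATCCGAGCAAGATGCTAAGACGACATGCGAAGCGCCACCCACAGATAAACC-3'

Scanning the template, CCCCGCCA occurs at positions 6–13; this primer anneals to the bottom strand there with its 3' end pointing downstream.
The reverse primer's reverse complement is AGATAAACC, which matches the template at positions 64–72.
The product is the template from position 6 through 72 (67 bp).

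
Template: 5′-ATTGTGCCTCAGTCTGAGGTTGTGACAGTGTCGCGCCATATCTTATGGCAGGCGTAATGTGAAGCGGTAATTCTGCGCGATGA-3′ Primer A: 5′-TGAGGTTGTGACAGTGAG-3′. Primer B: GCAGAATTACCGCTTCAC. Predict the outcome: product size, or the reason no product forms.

Primer A (TGAGGTTGTGACAGTGAG) does not match the top strand, and its reverse complement CTCACTGTCACAACCTCA does not match either.
With no annealing site for primer A, no amplification occurs.

No product — primer A has no binding site in the template.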